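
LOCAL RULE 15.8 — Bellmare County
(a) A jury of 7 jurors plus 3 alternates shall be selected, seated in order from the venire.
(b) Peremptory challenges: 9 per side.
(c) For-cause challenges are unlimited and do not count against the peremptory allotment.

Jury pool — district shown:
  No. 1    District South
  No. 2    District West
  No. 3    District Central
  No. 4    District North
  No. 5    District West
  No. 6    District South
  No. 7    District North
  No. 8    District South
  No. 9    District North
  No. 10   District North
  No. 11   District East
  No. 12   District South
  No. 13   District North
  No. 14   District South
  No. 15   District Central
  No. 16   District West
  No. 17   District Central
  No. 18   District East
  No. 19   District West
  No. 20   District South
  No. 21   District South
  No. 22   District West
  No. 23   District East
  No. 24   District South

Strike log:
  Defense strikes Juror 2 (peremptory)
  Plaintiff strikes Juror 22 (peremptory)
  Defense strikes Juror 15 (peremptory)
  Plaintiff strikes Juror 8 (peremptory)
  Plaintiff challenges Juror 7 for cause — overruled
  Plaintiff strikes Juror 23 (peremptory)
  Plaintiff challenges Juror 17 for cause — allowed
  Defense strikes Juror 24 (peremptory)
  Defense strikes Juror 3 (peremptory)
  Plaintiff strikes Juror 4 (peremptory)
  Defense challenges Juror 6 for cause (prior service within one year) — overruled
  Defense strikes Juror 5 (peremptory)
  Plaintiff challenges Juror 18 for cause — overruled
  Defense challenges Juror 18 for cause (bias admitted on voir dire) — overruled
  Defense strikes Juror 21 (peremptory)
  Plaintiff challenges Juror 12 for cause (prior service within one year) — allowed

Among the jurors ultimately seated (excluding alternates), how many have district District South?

2

Removed: #2, #3, #4, #5, #8, #12, #15, #17, #21, #22, #23, #24.
Seated jurors 1–7: #1, #6, #7, #9, #10, #11, #13 (alternates #14, #16, #18 not counted).
Of those, in District South: #1, #6 → 2.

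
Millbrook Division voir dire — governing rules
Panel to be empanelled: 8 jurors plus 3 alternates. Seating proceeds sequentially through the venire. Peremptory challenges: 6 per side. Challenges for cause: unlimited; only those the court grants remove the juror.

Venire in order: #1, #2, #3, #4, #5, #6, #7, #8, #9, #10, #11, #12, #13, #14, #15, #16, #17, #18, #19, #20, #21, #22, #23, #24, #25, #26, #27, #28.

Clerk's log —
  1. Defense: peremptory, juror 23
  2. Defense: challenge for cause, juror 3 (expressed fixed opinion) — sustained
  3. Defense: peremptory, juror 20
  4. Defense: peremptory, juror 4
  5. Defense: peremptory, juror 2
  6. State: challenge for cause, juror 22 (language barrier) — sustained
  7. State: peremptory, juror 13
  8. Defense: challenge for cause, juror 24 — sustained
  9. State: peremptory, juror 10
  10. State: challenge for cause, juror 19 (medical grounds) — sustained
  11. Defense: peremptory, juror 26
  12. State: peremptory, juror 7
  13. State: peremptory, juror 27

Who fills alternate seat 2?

Removed: #2, #3, #4, #7, #10, #13, #19, #20, #22, #23, #24, #26, #27.
Filling seats in venire order through position 10: #1, #5, #6, #8, #9, #11, #12, #14, #15, #16.
So alternate 2 is #16.

16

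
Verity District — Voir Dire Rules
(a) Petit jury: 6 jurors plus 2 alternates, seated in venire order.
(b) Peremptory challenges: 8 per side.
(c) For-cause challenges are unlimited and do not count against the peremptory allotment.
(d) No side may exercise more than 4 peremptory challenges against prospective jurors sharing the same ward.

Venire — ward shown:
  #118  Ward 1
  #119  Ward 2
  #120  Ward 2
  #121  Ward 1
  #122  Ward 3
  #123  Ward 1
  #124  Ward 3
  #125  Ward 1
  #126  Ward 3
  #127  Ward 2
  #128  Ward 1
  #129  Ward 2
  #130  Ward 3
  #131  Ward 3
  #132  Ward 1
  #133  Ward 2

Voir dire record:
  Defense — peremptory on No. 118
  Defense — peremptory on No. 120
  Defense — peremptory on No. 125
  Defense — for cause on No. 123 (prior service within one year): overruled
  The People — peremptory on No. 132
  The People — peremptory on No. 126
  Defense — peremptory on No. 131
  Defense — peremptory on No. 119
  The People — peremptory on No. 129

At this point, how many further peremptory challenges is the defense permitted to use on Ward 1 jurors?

2

Defense peremptories so far: #118, #120, #125, #131, #119 — 5 of 8 used, 3 left overall.
Against Ward 1: #118, #125 — 2 used; per-ward cap 4 leaves 2.
Binding limit: min(3, 2) = 2.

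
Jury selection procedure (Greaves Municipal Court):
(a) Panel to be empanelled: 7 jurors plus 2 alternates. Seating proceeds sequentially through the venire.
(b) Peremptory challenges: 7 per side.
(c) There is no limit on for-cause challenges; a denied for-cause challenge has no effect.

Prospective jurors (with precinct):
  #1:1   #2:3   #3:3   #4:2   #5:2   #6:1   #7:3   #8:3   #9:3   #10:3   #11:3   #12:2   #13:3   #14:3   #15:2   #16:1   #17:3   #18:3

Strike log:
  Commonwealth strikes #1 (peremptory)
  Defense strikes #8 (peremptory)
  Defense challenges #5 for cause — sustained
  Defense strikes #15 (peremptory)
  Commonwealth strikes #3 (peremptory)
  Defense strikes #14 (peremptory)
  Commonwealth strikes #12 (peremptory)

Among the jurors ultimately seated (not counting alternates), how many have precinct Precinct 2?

1

Removed: #1, #3, #5, #8, #12, #14, #15.
Seated jurors 1–7: #2, #4, #6, #7, #9, #10, #11 (alternates #13, #16 not counted).
Of those, in Precinct 2: #4 → 1.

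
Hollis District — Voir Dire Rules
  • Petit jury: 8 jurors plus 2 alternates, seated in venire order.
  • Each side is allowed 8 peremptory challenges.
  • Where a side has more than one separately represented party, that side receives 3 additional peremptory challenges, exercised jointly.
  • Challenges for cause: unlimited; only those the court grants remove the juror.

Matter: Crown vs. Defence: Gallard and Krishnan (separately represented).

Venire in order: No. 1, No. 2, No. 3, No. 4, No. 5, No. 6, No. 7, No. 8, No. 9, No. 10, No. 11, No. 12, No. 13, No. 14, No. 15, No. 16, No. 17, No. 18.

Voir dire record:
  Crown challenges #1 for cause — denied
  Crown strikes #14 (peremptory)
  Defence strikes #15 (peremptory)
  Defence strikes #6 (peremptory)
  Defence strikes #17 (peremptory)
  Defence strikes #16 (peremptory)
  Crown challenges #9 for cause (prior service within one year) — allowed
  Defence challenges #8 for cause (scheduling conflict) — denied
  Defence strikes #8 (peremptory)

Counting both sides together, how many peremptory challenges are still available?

13

Crown allotment: 8. Defence allotment: 8 base + 3 multi-party = 11.
Crown peremptories used: #14 — 1 (for-cause on #1, #9 don't count).
Defence peremptories used: #15, #6, #17, #16, #8 — 5 (the for-cause on #8 doesn't count).
Remaining: (8 − 1) + (11 − 5) = 13.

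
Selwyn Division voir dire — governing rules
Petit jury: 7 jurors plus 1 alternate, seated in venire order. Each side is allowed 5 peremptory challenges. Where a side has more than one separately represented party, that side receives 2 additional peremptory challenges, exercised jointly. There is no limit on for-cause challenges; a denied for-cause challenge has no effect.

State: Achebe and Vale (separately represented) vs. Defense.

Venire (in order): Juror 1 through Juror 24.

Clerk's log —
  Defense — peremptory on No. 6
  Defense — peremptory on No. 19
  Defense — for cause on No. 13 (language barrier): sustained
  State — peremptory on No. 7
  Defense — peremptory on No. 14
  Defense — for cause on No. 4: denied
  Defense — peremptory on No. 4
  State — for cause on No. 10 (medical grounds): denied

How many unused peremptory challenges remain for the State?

State allotment: 5 base + 2 multi-party = 7.
State peremptories used: #7 — 1 (the for-cause on #10 doesn't count).
Remaining: 7 − 1 = 6.

6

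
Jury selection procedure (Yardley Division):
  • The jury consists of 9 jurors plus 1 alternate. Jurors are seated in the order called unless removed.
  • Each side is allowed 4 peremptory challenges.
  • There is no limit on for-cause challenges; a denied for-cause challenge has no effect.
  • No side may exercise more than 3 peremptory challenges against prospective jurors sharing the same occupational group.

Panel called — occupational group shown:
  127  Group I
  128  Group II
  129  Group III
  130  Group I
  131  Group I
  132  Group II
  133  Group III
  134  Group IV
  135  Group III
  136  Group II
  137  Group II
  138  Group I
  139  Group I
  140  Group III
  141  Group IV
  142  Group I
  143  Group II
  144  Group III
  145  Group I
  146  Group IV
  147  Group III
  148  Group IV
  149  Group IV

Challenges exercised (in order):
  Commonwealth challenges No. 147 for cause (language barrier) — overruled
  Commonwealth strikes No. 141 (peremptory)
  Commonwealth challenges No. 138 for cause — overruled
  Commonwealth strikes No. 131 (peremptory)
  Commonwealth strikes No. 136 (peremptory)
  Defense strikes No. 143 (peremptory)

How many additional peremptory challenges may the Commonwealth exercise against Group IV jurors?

1

Commonwealth peremptories so far: #141, #131, #136 — 3 of 4 used, 1 left overall.
Against Group IV: #141 — 1 used; per-group cap 3 leaves 2.
Binding limit: min(1, 2) = 1.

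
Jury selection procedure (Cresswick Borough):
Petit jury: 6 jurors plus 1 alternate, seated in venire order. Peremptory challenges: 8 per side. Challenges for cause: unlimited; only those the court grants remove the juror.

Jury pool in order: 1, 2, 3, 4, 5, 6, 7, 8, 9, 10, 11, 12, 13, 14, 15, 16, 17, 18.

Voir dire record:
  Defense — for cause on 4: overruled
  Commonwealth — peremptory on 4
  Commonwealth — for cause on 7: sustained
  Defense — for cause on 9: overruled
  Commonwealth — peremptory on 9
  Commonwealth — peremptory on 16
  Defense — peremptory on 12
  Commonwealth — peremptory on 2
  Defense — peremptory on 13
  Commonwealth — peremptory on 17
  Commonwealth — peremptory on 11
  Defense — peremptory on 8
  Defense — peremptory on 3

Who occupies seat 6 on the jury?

Removed: #2, #3, #4, #7, #8, #9, #11, #12, #13, #16, #17.
Filling seats in venire order through position 6: #1, #5, #6, #10, #14, #15.
So seat 6 is #15.

15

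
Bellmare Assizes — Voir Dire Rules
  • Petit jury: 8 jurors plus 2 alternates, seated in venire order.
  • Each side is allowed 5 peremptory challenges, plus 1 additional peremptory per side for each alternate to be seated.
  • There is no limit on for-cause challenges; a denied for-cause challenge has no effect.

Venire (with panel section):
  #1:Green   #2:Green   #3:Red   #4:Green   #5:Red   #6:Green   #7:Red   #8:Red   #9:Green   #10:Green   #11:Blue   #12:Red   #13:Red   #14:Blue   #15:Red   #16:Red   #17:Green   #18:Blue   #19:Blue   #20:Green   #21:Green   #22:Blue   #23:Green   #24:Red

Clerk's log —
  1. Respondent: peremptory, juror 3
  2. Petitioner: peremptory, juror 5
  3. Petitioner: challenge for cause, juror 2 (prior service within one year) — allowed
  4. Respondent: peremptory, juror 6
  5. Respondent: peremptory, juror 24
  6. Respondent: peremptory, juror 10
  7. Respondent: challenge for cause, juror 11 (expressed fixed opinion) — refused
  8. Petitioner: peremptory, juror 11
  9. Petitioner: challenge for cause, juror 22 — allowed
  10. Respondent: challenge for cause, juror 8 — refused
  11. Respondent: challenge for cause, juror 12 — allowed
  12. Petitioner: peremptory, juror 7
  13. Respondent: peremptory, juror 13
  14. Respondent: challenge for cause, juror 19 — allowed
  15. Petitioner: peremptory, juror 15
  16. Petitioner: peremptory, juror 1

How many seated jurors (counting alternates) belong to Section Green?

Removed: #1, #2, #3, #5, #6, #7, #10, #11, #12, #13, #15, #19, #22, #24.
Seated (10 incl. alternates): #4, #8, #9, #14, #16, #17, #18, #20, #21, #23.
Of those, in Section Green: #4, #9, #17, #20, #21, #23 → 6.

6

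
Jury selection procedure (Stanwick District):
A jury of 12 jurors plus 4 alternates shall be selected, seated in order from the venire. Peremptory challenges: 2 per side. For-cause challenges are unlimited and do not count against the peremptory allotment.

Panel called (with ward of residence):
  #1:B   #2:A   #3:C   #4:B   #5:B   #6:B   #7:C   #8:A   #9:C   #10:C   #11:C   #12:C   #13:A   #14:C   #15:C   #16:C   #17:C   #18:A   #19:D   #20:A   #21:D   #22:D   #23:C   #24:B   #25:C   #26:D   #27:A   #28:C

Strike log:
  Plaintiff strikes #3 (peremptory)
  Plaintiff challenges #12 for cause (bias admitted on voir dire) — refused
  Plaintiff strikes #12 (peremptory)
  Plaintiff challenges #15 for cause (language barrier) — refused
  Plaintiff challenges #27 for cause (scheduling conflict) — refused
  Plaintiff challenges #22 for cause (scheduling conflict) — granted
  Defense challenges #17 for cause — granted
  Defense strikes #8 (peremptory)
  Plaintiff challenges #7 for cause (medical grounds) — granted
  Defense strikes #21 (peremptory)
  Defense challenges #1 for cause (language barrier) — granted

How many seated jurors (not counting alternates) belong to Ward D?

0

Removed: #1, #3, #7, #8, #12, #17, #21, #22.
Seated jurors 1–12: #2, #4, #5, #6, #9, #10, #11, #13, #14, #15, #16, #18 (alternates #19, #20, #23, #24 not counted).
None of those are in Ward D → 0.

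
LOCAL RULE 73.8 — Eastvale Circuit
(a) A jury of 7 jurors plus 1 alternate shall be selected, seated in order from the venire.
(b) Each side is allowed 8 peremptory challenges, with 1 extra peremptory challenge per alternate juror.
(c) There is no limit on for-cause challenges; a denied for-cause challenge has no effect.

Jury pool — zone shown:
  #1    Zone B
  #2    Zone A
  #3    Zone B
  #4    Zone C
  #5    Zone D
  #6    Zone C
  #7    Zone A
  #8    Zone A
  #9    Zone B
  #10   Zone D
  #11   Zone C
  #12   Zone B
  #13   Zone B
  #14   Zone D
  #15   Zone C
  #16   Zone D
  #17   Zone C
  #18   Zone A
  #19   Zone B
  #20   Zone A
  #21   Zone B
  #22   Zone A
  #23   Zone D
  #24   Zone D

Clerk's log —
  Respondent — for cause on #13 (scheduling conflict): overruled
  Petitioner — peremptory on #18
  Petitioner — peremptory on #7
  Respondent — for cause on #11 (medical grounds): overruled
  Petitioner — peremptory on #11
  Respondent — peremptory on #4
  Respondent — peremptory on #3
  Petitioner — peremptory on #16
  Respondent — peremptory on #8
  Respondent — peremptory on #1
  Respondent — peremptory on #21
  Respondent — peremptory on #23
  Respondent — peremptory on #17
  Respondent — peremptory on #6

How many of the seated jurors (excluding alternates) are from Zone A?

1

Removed: #1, #3, #4, #6, #7, #8, #11, #16, #17, #18, #21, #23.
Seated jurors 1–7: #2, #5, #9, #10, #12, #13, #14 (alternates #15 not counted).
Of those, in Zone A: #2 → 1.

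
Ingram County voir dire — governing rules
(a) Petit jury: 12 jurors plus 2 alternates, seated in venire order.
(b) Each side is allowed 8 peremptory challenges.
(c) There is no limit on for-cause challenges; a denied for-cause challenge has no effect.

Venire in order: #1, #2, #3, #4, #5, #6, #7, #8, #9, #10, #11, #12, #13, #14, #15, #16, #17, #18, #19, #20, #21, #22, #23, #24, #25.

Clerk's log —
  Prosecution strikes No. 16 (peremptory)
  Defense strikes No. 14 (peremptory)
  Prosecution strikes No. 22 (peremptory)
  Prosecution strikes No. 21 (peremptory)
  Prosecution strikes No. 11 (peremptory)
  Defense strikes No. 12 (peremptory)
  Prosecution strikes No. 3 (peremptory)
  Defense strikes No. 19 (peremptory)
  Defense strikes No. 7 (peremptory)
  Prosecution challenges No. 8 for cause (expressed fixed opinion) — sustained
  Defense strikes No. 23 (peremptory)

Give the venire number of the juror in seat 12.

20

Removed: #3, #7, #8, #11, #12, #14, #16, #19, #21, #22, #23.
Seating in order: seats 1–12 → #1, #2, #4, #5, #6, #9, #10, #13, #15, #17, #18, #20; alternates → #24, #25.
So seat 12 is #20.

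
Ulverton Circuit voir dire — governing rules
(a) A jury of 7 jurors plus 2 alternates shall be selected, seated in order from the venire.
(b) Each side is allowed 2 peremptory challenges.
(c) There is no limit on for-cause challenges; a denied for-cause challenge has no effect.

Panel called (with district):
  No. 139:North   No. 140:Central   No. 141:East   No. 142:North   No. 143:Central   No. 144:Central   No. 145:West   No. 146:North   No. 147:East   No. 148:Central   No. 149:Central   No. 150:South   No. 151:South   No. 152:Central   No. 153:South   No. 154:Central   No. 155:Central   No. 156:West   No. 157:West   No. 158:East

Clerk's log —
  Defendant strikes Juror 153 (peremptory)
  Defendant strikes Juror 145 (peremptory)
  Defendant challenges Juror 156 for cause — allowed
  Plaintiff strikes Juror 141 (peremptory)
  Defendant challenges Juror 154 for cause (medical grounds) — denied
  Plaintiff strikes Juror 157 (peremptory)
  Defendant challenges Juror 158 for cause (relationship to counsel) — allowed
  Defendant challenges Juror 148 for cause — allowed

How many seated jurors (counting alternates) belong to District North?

Removed: #141, #145, #148, #153, #156, #157, #158.
Seated (9 incl. alternates): #139, #140, #142, #143, #144, #146, #147, #149, #150.
Of those, in District North: #139, #142, #146 → 3.

3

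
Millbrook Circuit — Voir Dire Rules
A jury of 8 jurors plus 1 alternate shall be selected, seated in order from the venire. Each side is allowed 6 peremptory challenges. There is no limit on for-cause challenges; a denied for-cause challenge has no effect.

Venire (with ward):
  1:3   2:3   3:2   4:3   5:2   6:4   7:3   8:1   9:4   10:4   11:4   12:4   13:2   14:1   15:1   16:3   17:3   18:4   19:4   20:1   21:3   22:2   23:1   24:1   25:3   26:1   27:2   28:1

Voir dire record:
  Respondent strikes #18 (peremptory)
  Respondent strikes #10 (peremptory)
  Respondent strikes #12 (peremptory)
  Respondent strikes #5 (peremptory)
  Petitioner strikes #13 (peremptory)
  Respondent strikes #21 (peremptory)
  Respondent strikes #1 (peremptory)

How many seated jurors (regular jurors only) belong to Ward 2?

1

Removed: #1, #5, #10, #12, #13, #18, #21.
Seated jurors 1–8: #2, #3, #4, #6, #7, #8, #9, #11 (alternates #14 not counted).
Of those, in Ward 2: #3 → 1.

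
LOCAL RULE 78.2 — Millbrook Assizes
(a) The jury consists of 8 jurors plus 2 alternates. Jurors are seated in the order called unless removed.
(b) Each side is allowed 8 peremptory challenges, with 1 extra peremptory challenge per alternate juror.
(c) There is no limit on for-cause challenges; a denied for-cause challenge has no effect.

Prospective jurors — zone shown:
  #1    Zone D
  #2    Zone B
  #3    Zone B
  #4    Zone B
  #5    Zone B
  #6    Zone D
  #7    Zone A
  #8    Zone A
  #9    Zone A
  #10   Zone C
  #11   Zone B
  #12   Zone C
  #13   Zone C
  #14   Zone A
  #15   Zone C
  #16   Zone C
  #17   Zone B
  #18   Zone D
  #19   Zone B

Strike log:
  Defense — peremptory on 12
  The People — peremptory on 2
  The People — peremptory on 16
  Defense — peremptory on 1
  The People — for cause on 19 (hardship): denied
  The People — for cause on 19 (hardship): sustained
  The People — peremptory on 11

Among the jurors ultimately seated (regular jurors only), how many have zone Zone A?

3

Removed: #1, #2, #11, #12, #16, #19.
Seated jurors 1–8: #3, #4, #5, #6, #7, #8, #9, #10 (alternates #13, #14 not counted).
Of those, in Zone A: #7, #8, #9 → 3.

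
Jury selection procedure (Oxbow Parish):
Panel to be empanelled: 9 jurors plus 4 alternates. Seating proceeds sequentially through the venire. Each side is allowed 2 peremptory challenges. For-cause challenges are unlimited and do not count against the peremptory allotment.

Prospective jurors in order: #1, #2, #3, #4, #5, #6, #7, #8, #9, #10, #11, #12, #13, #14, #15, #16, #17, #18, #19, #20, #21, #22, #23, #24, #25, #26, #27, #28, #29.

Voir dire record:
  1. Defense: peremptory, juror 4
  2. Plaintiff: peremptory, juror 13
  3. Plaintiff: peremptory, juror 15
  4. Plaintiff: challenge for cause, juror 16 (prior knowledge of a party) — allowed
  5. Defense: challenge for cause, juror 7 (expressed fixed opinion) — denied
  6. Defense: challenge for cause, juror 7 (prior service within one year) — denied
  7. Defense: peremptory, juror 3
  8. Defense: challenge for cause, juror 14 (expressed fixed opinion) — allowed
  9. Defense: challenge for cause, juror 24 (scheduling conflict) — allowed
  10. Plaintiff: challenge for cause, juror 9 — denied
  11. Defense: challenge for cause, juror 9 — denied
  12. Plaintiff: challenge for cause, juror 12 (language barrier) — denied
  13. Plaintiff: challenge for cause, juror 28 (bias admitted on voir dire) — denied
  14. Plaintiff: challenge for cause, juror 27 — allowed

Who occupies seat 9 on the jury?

11

Removed: #3, #4, #13, #14, #15, #16, #24, #27. (#7, #9, #12, #28 stay — for-cause denied.)
Seating in order: seats 1–9 → #1, #2, #5, #6, #7, #8, #9, #10, #11; alternates → #12, #17, #18, #19.
So seat 9 is #11.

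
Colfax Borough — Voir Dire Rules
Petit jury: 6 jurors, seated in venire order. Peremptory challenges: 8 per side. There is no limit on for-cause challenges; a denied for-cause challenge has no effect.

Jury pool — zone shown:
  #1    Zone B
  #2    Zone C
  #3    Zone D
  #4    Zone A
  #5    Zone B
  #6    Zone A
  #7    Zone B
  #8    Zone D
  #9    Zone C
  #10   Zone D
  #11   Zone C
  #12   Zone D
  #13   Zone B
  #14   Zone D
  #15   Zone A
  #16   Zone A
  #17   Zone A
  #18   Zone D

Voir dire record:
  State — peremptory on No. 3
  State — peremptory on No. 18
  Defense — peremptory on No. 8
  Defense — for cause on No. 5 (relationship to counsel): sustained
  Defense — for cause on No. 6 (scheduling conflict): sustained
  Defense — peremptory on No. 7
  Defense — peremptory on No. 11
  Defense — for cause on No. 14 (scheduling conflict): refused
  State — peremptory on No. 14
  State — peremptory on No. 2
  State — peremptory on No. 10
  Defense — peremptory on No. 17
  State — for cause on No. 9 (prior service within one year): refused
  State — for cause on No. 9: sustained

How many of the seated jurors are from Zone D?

1

Removed: #2, #3, #5, #6, #7, #8, #9, #10, #11, #14, #17, #18.
Seated jurors 1–6: #1, #4, #12, #13, #15, #16.
Of those, in Zone D: #12 → 1.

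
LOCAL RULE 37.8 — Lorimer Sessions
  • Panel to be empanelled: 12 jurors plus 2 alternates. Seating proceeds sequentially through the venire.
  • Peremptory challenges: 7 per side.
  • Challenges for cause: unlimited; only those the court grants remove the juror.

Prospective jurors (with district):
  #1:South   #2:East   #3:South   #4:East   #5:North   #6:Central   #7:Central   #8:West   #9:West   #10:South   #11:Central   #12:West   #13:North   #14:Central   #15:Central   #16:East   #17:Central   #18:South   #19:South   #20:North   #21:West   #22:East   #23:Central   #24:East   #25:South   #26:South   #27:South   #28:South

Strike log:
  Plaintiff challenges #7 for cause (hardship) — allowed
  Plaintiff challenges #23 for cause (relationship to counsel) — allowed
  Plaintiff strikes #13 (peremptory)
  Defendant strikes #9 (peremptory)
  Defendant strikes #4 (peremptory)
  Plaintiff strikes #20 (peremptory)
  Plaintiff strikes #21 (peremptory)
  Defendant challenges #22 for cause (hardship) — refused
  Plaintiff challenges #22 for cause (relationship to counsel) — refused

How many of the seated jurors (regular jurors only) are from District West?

Removed: #4, #7, #9, #13, #20, #21, #23.
Seated jurors 1–12: #1, #2, #3, #5, #6, #8, #10, #11, #12, #14, #15, #16 (alternates #17, #18 not counted).
Of those, in District West: #8, #12 → 2.

2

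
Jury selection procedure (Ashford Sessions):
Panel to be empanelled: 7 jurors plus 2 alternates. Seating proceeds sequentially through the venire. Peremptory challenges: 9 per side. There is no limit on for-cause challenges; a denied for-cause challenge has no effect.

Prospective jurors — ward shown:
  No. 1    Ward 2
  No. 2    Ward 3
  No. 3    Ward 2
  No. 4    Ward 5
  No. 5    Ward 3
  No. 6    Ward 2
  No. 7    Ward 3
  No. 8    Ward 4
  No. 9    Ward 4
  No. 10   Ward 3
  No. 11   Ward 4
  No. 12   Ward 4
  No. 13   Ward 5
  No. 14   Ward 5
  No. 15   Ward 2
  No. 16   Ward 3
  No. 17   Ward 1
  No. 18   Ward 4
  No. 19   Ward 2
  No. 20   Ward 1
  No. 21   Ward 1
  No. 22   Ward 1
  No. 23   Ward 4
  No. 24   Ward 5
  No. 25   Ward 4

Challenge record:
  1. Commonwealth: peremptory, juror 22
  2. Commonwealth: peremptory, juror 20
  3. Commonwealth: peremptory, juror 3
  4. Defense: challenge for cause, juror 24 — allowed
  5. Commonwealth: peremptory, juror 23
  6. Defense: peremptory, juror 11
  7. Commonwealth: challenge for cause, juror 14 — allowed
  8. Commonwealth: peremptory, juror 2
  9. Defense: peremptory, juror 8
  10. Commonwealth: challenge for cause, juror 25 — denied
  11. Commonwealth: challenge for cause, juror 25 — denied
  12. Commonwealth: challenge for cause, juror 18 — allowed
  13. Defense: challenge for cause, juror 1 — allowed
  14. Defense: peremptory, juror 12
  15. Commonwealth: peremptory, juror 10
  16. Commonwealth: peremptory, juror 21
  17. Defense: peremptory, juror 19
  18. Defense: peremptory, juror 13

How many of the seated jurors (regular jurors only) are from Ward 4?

1

Removed: #1, #2, #3, #8, #10, #11, #12, #13, #14, #18, #19, #20, #21, #22, #23, #24.
Seated jurors 1–7: #4, #5, #6, #7, #9, #15, #16 (alternates #17, #25 not counted).
Of those, in Ward 4: #9 → 1.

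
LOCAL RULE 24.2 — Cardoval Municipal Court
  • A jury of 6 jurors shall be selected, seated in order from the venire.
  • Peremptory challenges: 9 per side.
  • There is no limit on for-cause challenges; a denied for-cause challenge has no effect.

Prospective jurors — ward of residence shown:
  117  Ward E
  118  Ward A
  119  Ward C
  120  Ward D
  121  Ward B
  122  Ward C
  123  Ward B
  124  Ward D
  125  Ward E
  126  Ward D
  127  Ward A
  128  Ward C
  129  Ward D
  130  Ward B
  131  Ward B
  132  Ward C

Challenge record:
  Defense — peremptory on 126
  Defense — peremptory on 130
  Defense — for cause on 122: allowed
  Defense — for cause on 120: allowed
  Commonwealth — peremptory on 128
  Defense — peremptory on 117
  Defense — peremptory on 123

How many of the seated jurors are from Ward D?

1

Removed: #117, #120, #122, #123, #126, #128, #130.
Seated jurors 1–6: #118, #119, #121, #124, #125, #127.
Of those, in Ward D: #124 → 1.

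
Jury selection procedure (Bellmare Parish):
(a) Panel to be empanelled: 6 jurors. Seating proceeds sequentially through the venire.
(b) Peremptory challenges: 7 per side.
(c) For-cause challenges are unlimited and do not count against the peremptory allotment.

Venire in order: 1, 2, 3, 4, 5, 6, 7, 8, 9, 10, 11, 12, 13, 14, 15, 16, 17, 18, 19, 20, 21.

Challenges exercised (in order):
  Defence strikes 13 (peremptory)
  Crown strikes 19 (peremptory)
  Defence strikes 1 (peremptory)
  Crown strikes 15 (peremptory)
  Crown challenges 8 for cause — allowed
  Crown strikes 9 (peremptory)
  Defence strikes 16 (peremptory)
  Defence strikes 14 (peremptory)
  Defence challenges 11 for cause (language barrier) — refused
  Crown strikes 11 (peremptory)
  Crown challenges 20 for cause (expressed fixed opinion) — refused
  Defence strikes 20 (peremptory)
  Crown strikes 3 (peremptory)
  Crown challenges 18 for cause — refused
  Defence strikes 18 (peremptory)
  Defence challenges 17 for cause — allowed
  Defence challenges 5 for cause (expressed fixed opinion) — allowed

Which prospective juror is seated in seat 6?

12

Removed: #1, #3, #5, #8, #9, #11, #13, #14, #15, #16, #17, #18, #19, #20.
Seating in order: seats 1–6 → #2, #4, #6, #7, #10, #12.
So seat 6 is #12.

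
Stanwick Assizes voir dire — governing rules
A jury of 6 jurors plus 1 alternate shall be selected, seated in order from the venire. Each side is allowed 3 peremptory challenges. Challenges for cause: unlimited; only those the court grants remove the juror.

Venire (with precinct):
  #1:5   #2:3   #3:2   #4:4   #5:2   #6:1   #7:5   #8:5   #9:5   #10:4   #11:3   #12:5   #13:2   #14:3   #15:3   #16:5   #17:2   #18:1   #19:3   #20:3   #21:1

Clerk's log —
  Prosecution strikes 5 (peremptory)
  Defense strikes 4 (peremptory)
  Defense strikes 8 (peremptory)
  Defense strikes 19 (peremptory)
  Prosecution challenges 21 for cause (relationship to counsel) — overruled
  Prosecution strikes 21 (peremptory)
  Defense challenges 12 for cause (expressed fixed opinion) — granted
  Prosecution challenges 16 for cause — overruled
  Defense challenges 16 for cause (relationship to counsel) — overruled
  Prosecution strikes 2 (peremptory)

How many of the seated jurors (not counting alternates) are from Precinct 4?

Removed: #2, #4, #5, #8, #12, #19, #21.
Seated jurors 1–6: #1, #3, #6, #7, #9, #10 (alternates #11 not counted).
Of those, in Precinct 4: #10 → 1.

1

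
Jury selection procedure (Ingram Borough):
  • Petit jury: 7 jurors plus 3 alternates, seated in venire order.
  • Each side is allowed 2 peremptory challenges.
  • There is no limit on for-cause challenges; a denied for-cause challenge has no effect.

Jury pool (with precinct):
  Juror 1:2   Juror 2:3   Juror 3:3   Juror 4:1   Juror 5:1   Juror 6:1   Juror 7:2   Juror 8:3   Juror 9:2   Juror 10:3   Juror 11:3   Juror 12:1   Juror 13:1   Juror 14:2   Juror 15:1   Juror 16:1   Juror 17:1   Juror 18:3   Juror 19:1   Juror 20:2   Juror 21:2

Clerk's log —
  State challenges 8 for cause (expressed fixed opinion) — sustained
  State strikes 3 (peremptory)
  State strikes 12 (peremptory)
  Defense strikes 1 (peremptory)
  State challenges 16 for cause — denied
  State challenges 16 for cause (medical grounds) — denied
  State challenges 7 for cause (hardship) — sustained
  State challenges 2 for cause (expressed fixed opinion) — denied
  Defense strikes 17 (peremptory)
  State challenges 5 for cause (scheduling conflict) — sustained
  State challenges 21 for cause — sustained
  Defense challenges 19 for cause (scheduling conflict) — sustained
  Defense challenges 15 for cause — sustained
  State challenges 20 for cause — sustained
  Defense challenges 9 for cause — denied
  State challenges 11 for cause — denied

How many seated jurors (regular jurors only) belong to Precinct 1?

3

Removed: #1, #3, #5, #7, #8, #12, #15, #17, #19, #20, #21.
Seated jurors 1–7: #2, #4, #6, #9, #10, #11, #13 (alternates #14, #16, #18 not counted).
Of those, in Precinct 1: #4, #6, #13 → 3.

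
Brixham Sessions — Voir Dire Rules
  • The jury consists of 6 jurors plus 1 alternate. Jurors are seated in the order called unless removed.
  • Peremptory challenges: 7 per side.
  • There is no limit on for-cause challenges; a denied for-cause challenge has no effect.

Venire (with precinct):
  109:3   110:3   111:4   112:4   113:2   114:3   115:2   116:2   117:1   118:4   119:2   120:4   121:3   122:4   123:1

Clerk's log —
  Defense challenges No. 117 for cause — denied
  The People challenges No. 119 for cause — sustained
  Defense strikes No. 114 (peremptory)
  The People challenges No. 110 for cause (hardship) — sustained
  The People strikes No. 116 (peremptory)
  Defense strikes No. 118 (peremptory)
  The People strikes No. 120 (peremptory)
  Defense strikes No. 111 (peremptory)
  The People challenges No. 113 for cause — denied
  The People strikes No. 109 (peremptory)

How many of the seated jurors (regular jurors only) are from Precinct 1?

1

Removed: #109, #110, #111, #114, #116, #118, #119, #120.
Seated jurors 1–6: #112, #113, #115, #117, #121, #122 (alternates #123 not counted).
Of those, in Precinct 1: #117 → 1.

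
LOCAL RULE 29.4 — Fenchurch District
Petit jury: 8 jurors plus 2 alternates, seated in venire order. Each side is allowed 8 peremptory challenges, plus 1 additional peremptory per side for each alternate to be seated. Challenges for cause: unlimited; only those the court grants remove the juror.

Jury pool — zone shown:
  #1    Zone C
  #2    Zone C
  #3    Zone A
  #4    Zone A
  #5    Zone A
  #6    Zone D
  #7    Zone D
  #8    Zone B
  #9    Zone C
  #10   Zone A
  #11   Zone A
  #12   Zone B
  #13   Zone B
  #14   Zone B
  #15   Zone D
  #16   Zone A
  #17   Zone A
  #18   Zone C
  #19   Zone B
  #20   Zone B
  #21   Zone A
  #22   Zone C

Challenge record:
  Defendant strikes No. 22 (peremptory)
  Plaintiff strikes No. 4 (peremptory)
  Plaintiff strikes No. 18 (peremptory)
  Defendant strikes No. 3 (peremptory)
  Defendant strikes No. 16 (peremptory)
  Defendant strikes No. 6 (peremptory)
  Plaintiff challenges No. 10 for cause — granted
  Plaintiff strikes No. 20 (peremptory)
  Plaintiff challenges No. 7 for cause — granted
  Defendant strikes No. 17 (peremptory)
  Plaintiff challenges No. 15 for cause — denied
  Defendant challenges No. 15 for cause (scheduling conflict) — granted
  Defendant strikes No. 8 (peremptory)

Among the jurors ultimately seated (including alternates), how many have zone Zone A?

Removed: #3, #4, #6, #7, #8, #10, #15, #16, #17, #18, #20, #22.
Seated (10 incl. alternates): #1, #2, #5, #9, #11, #12, #13, #14, #19, #21.
Of those, in Zone A: #5, #11, #21 → 3.

3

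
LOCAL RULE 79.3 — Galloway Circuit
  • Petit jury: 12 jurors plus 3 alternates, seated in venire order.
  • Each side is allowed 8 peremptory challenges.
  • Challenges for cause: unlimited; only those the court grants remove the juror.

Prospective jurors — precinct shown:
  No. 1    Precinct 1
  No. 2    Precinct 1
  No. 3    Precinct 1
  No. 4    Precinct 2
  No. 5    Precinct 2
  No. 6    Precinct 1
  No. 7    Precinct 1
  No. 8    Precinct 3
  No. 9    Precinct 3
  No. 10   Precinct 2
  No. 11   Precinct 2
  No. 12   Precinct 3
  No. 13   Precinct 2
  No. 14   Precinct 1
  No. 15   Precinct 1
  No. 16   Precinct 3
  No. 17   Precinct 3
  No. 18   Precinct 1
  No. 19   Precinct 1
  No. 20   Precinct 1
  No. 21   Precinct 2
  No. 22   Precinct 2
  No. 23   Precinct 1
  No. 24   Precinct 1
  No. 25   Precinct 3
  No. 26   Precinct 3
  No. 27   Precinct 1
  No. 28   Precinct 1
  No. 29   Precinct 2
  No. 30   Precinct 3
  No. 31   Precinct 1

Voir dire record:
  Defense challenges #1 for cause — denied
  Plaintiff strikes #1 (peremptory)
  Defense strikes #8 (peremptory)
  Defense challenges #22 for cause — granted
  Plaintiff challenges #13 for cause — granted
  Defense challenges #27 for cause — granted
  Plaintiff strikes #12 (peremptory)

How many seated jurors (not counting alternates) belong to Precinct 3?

2

Removed: #1, #8, #12, #13, #22, #27.
Seated jurors 1–12: #2, #3, #4, #5, #6, #7, #9, #10, #11, #14, #15, #16 (alternates #17, #18, #19 not counted).
Of those, in Precinct 3: #9, #16 → 2.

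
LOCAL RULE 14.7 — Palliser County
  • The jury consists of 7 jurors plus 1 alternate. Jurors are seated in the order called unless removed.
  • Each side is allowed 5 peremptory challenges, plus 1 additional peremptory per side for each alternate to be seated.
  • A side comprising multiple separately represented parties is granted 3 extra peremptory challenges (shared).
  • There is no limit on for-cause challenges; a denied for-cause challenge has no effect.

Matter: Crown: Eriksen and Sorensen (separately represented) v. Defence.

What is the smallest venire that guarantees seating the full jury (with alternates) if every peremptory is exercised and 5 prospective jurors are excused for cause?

Seats to fill: 7 + 1 alternates = 8.
Peremptories — Crown: 5 + 1×1 + 3 = 9; Defence: 5 + 1×1 = 6; total 15.
For-cause removals: 5.
Minimum venire: 8 + 15 + 5 = 28.

28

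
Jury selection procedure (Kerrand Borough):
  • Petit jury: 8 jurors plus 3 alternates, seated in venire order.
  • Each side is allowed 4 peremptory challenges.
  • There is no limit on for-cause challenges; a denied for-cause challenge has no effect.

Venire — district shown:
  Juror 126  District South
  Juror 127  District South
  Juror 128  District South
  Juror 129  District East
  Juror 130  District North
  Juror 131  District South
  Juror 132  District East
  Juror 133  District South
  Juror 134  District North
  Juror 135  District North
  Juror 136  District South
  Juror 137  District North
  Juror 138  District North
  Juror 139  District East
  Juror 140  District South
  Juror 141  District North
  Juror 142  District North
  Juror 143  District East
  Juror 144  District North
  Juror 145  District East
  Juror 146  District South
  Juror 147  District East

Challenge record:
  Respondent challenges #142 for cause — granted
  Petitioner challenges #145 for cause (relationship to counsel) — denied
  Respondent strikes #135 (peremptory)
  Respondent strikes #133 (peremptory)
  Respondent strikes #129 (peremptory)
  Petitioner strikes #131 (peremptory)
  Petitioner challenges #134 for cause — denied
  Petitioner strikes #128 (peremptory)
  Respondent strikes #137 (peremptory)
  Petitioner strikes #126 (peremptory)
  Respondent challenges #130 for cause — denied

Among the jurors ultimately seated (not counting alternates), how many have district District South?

Removed: #126, #128, #129, #131, #133, #135, #137, #142.
Seated jurors 1–8: #127, #130, #132, #134, #136, #138, #139, #140 (alternates #141, #143, #144 not counted).
Of those, in District South: #127, #136, #140 → 3.

3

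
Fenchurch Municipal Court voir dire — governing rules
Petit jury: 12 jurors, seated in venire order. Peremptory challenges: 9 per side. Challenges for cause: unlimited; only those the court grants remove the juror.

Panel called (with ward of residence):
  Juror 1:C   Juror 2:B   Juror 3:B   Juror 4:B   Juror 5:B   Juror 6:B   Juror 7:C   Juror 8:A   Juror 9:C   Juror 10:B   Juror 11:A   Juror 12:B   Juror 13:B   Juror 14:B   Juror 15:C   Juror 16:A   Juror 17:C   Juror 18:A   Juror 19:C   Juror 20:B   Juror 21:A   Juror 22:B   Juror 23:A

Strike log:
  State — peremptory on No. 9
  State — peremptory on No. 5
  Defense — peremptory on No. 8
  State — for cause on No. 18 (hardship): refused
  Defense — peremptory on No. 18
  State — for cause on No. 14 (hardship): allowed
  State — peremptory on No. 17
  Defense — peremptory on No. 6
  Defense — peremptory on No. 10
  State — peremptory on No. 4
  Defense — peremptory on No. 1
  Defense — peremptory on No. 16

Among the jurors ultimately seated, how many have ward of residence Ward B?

6

Removed: #1, #4, #5, #6, #8, #9, #10, #14, #16, #17, #18.
Seated jurors 1–12: #2, #3, #7, #11, #12, #13, #15, #19, #20, #21, #22, #23.
Of those, in Ward B: #2, #3, #12, #13, #20, #22 → 6.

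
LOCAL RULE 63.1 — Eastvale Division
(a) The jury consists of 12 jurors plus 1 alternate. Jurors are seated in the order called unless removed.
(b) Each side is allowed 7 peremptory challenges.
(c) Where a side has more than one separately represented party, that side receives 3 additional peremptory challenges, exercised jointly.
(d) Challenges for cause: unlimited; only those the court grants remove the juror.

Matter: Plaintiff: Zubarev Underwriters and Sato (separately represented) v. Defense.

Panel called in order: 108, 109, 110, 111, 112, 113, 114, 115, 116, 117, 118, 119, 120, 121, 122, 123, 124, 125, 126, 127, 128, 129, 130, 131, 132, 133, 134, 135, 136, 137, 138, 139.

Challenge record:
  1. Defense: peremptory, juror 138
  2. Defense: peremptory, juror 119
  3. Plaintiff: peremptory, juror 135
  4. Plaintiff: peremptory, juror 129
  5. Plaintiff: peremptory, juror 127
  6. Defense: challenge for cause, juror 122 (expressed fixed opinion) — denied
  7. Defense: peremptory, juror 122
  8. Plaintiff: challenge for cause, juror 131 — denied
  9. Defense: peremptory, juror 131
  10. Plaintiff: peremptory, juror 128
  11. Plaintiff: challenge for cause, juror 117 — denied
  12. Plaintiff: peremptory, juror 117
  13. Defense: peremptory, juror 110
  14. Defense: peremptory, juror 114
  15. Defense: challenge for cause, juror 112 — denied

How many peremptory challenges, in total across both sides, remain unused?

6

Plaintiff allotment: 7 base + 3 multi-party = 10. Defense allotment: 7.
Plaintiff peremptories used: #135, #129, #127, #128, #117 — 5 (for-cause on #131, #117 don't count).
Defense peremptories used: #138, #119, #122, #131, #110, #114 — 6 (for-cause on #122, #112 don't count).
Remaining: (10 − 5) + (7 − 6) = 6.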